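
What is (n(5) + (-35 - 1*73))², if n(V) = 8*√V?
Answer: 11984 - 1728*√5 ≈ 8120.1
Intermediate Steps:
(n(5) + (-35 - 1*73))² = (8*√5 + (-35 - 1*73))² = (8*√5 + (-35 - 73))² = (8*√5 - 108)² = (-108 + 8*√5)²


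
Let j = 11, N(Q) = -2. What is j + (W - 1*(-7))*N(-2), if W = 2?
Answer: -7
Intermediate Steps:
j + (W - 1*(-7))*N(-2) = 11 + (2 - 1*(-7))*(-2) = 11 + (2 + 7)*(-2) = 11 + 9*(-2) = 11 - 18 = -7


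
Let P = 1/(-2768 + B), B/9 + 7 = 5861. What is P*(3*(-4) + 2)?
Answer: -5/24959 ≈ -0.00020033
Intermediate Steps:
B = 52686 (B = -63 + 9*5861 = -63 + 52749 = 52686)
P = 1/49918 (P = 1/(-2768 + 52686) = 1/49918 ≈ 2.0033e-5)
P*(3*(-4) + 2) = (3*(-4) + 2)/49918 = (-12 + 2)/49918 = (1/49918)*(-10) = -5/24959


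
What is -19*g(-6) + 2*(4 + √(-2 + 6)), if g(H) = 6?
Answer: -102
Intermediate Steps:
-19*g(-6) + 2*(4 + √(-2 + 6)) = -19*6 + 2*(4 + √(-2 + 6)) = -114 + 2*(4 + √4) = -114 + 2*(4 + 2) = -114 + 2*6 = -114 + 12 = -102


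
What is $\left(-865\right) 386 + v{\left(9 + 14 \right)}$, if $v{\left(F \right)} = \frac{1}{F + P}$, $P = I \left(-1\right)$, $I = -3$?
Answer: $- \frac{8681139}{26} \approx -3.3389 \cdot 10^{5}$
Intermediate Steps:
$P = 3$ ($P = \left(-3\right) \left(-1\right) = 3$)
$v{\left(F \right)} = \frac{1}{3 + F}$ ($v{\left(F \right)} = \frac{1}{F + 3} = \frac{1}{3 + F}$)
$\left(-865\right) 386 + v{\left(9 + 14 \right)} = \left(-865\right) 386 + \frac{1}{3 + \left(9 + 14\right)} = -333890 + \frac{1}{3 + 23} = -333890 + \frac{1}{26} = - \frac{8681139}{26}$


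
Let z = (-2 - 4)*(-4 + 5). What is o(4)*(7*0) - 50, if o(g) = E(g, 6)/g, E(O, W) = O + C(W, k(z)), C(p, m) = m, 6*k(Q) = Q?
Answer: -50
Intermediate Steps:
z = -6 (z = -6*1 = -6)
k(Q) = Q/6
E(O, W) = -1 + O (E(O, W) = O + (⅙)*(-6) = O - 1 = -1 + O)
o(g) = (-1 + g)/g
o(4)*(7*0) - 50 = ((-1 + 4)/4)*(7*0) - 50 = ((¼)*3)*0 - 50 = (¾)*0 - 50 = 0 - 50 = -50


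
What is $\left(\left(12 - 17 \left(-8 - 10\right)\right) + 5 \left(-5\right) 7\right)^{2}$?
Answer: $20449$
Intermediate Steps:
$\left(\left(12 - 17 \left(-8 - 10\right)\right) + 5 \left(-5\right) 7\right)^{2} = \left(\left(12 - -306\right) - 175\right)^{2} = \left(\left(12 + 306\right) - 175\right)^{2} = \left(318 - 175\right)^{2} = 143^{2} = 20449$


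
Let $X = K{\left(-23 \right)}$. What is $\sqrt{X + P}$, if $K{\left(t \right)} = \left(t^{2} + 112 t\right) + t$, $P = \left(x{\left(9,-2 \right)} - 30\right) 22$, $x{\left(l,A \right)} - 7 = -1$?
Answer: $i \sqrt{2598} \approx 50.971 i$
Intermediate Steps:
$x{\left(l,A \right)} = 6$ ($x{\left(l,A \right)} = 7 - 1 = 6$)
$P = -528$ ($P = \left(6 - 30\right) 22 = \left(-24\right) 22 = -528$)
$K{\left(t \right)} = t^{2} + 113 t$
$X = -2070$ ($X = - 23 \left(113 - 23\right) = \left(-23\right) 90 = -2070$)
$\sqrt{X + P} = \sqrt{-2070 - 528} = \sqrt{-2598} = i \sqrt{2598}$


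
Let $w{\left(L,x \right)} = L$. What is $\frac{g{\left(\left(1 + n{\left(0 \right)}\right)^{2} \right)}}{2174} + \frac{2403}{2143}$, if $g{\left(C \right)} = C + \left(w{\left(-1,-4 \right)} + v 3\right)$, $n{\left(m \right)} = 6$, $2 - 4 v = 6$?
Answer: $\frac{5320557}{4658882} \approx 1.142$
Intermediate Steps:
$v = -1$ ($v = \frac{1}{2} - \frac{3}{2} = -1$)
$g{\left(C \right)} = -4 + C$ ($g{\left(C \right)} = C - 4 = -4 + C$)
$\frac{g{\left(\left(1 + n{\left(0 \right)}\right)^{2} \right)}}{2174} + \frac{2403}{2143} = \frac{-4 + \left(1 + 6\right)^{2}}{2174} + \frac{2403}{2143} = \left(-4 + 7^{2}\right) \frac{1}{2174} + 2403 \cdot \frac{1}{2143} = \left(-4 + 49\right) \frac{1}{2174} + \frac{2403}{2143} = 45 \cdot \frac{1}{2174} + \frac{2403}{2143} = \frac{45}{2174} + \frac{2403}{2143} = \frac{5320557}{4658882}$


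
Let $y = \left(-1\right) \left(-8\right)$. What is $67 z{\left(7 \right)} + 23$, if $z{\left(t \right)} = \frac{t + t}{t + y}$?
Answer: $\frac{1283}{15} \approx 85.533$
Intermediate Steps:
$y = 8$
$z{\left(t \right)} = \frac{2 t}{8 + t}$ ($z{\left(t \right)} = \frac{t + t}{t + 8} = \frac{2 t}{8 + t}$)
$67 z{\left(7 \right)} + 23 = 67 \cdot 2 \cdot 7 \frac{1}{8 + 7} + 23 = 67 \cdot 2 \cdot 7 \cdot \frac{1}{15} + 23 = 67 \cdot \frac{14}{15} + 23 = \frac{938}{15} + 23 = \frac{1283}{15}$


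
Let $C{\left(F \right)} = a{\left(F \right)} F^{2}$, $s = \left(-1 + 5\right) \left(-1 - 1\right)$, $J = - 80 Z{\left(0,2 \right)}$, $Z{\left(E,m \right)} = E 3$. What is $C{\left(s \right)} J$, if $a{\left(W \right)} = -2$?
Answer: $0$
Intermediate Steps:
$Z{\left(E,m \right)} = 3 E$
$J = 0$ ($J = - 80 \cdot 3 \cdot 0 = \left(-80\right) 0 = 0$)
$s = -8$ ($s = 4 \left(-2\right) = -8$)
$C{\left(F \right)} = - 2 F^{2}$
$C{\left(s \right)} J = - 2 \left(-8\right)^{2} \cdot 0 = \left(-2\right) 64 \cdot 0 = \left(-128\right) 0 = 0$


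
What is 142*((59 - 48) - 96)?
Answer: -12070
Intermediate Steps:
142*((59 - 48) - 96) = 142*(11 - 96) = 142*(-85) = -12070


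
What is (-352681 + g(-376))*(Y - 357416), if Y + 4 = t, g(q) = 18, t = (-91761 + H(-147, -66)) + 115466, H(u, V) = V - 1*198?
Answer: 117782036077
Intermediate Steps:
H(u, V) = -198 + V (H(u, V) = V - 198 = -198 + V)
t = 23441 (t = (-91761 + (-198 - 66)) + 115466 = (-91761 - 264) + 115466 = -92025 + 115466 = 23441)
Y = 23437 (Y = -4 + 23441 = 23437)
(-352681 + g(-376))*(Y - 357416) = (-352681 + 18)*(23437 - 357416) = -352663*(-333979) = 117782036077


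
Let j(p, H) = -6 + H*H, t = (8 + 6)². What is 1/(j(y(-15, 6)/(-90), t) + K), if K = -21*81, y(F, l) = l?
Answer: 1/36709 ≈ 2.7241e-5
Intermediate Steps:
t = 196 (t = 14² = 196)
K = -1701
j(p, H) = -6 + H²
1/(j(y(-15, 6)/(-90), t) + K) = 1/((-6 + 196²) - 1701) = 1/((-6 + 38416) - 1701) = 1/(38410 - 1701) = 1/36709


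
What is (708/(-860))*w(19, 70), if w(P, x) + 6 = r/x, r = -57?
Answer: 84429/15050 ≈ 5.6099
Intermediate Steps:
w(P, x) = -6 - 57/x
(708/(-860))*w(19, 70) = (708/(-860))*(-6 - 57/70) = (708*(-1/860))*(-6 - 57*1/70) = -177*(-6 - 57/70)/215 = -177/215*(-477/70) = 84429/15050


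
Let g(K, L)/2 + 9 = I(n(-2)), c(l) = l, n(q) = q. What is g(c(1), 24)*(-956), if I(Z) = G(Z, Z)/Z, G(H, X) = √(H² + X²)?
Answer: 17208 + 1912*√2 ≈ 19912.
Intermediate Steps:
I(Z) = √2*√(Z²)/Z (I(Z) = √(Z² + Z²)/Z = √(2*Z²)/Z = (√2*√(Z²))/Z = √2*√(Z²)/Z)
g(K, L) = -18 - 2*√2 (g(K, L) = -18 + 2*(√2*√((-2)²)/(-2)) = -18 + 2*(√2*(-½)*√4) = -18 + 2*(√2*(-½)*2) = -18 + 2*(-√2) = -18 - 2*√2)
g(c(1), 24)*(-956) = (-18 - 2*√2)*(-956) = 17208 + 1912*√2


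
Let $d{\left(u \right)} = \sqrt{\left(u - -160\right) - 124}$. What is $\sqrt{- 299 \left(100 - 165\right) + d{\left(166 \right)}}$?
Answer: $\sqrt{19435 + \sqrt{202}} \approx 139.46$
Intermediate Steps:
$d{\left(u \right)} = \sqrt{36 + u}$ ($d{\left(u \right)} = \sqrt{\left(u + 160\right) - 124} = \sqrt{\left(160 + u\right) - 124} = \sqrt{36 + u}$)
$\sqrt{- 299 \left(100 - 165\right) + d{\left(166 \right)}} = \sqrt{- 299 \left(100 - 165\right) + \sqrt{36 + 166}} = \sqrt{\left(-299\right) \left(-65\right) + \sqrt{202}} = \sqrt{19435 + \sqrt{202}}$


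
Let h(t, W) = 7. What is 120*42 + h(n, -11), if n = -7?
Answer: 5047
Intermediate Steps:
120*42 + h(n, -11) = 120*42 + 7 = 5040 + 7 = 5047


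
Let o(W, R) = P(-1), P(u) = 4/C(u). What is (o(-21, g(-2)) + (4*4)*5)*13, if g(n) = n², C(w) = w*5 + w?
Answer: 3094/3 ≈ 1031.3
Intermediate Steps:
C(w) = 6*w (C(w) = 5*w + w = 6*w)
P(u) = 2/(3*u) (P(u) = 4/((6*u)) = 4*(1/(6*u)) = 2/(3*u))
o(W, R) = -⅔ (o(W, R) = (⅔)/(-1) = (⅔)*(-1) = -⅔)
(o(-21, g(-2)) + (4*4)*5)*13 = (-⅔ + (4*4)*5)*13 = (-⅔ + 16*5)*13 = (-⅔ + 80)*13 = (238/3)*13 = 3094/3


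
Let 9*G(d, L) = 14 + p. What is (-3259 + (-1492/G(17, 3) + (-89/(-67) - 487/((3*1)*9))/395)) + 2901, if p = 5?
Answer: -14456021944/13576545 ≈ -1064.8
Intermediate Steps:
G(d, L) = 19/9 (G(d, L) = (14 + 5)/9 = (1/9)*19 = 19/9)
(-3259 + (-1492/G(17, 3) + (-89/(-67) - 487/((3*1)*9))/395)) + 2901 = (-3259 + (-1492/19/9 + (-89/(-67) - 487/((3*1)*9))/395)) + 2901 = (-3259 + (-1492*9/19 + (-89*(-1/67) - 487/(3*9))*(1/395))) + 2901 = (-3259 + (-13428/19 + (89/67 - 487/27)*(1/395))) + 2901 = (-3259 + (-13428/19 - 30226/1809*1/395)) + 2901 = (-3259 + (-13428/19 - 30226/714555)) + 2901 = (-3259 - 9595618834/13576545) + 2901 = -53841578989/13576545 + 2901 = -14456021944/13576545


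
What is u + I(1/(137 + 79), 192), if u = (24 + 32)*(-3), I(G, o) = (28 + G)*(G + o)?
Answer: 243031969/46656 ≈ 5209.0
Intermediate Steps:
u = -168 (u = 56*(-3) = -168)
u + I(1/(137 + 79), 192) = -168 + ((1/(137 + 79))² + 28/(137 + 79) + 28*192 + 192/(137 + 79)) = -168 + ((1/216)² + 28/216 + 5376 + 192/216) = -168 + ((1/216)² + 28*(1/216) + 5376 + (1/216)*192) = -168 + (1/46656 + 7/54 + 5376 + 8/9) = -168 + 250870177/46656 = 243031969/46656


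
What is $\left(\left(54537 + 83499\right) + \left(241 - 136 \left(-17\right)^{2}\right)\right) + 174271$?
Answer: $273244$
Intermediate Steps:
$\left(\left(54537 + 83499\right) + \left(241 - 136 \left(-17\right)^{2}\right)\right) + 174271 = \left(138036 + \left(241 - 39304\right)\right) + 174271 = \left(138036 - 39063\right) + 174271 = 98973 + 174271 = 273244$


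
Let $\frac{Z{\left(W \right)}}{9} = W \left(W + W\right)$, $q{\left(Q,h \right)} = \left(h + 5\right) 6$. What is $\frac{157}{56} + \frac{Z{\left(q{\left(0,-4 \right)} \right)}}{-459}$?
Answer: $\frac{1325}{952} \approx 1.3918$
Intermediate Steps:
$q{\left(Q,h \right)} = 30 + 6 h$ ($q{\left(Q,h \right)} = \left(5 + h\right) 6 = 30 + 6 h$)
$Z{\left(W \right)} = 18 W^{2}$ ($Z{\left(W \right)} = 9 W \left(W + W\right) = 9 W 2 W = 9 \cdot 2 W^{2} = 18 W^{2}$)
$\frac{157}{56} + \frac{Z{\left(q{\left(0,-4 \right)} \right)}}{-459} = \frac{157}{56} + \frac{18 \left(30 + 6 \left(-4\right)\right)^{2}}{-459} = 157 \cdot \frac{1}{56} + 18 \left(30 - 24\right)^{2} \left(- \frac{1}{459}\right) = \frac{157}{56} + 18 \cdot 6^{2} \left(- \frac{1}{459}\right) = \frac{157}{56} + 18 \cdot 36 \left(- \frac{1}{459}\right) = \frac{157}{56} + 648 \left(- \frac{1}{459}\right) = \frac{157}{56} - \frac{24}{17} = \frac{1325}{952}$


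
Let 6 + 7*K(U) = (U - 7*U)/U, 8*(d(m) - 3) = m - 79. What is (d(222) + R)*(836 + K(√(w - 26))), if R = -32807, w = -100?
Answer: -191470970/7 ≈ -2.7353e+7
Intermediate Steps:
d(m) = -55/8 + m/8 (d(m) = 3 + (m - 79)/8 = 3 + (-79 + m)/8 = 3 + (-79/8 + m/8) = -55/8 + m/8)
K(U) = -12/7 (K(U) = -6/7 + ((U - 7*U)/U)/7 = -6/7 + ((-6*U)/U)/7 = -6/7 + (⅐)*(-6) = -6/7 - 6/7 = -12/7)
(d(222) + R)*(836 + K(√(w - 26))) = ((-55/8 + (⅛)*222) - 32807)*(836 - 12/7) = ((-55/8 + 111/4) - 32807)*(5840/7) = (167/8 - 32807)*(5840/7) = -262289/8*5840/7 = -191470970/7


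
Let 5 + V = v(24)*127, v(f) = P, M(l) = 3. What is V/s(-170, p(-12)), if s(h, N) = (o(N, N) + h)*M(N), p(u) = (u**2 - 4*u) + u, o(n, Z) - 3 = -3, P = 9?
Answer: -569/255 ≈ -2.2314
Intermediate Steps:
o(n, Z) = 0 (o(n, Z) = 3 - 3 = 0)
v(f) = 9
p(u) = u**2 - 3*u
s(h, N) = 3*h (s(h, N) = (0 + h)*3 = h*3 = 3*h)
V = 1138 (V = -5 + 9*127 = -5 + 1143 = 1138)
V/s(-170, p(-12)) = 1138/((3*(-170))) = 1138/(-510) = 1138*(-1/510) = -569/255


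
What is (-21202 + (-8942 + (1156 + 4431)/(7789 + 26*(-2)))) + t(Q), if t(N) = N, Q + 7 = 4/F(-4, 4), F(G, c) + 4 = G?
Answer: -466553137/15474 ≈ -30151.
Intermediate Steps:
F(G, c) = -4 + G
Q = -15/2 (Q = -7 + 4/(-4 - 4) = -7 + 4/(-8) = -7 + 4*(-⅛) = -7 - ½ = -15/2 ≈ -7.5000)
(-21202 + (-8942 + (1156 + 4431)/(7789 + 26*(-2)))) + t(Q) = (-21202 + (-8942 + (1156 + 4431)/(7789 + 26*(-2)))) - 15/2 = (-21202 + (-8942 + 5587/(7789 - 52))) - 15/2 = (-21202 + (-8942 + 5587/7737)) - 15/2 = (-21202 - 69178667/7737) - 15/2 = -233218541/7737 - 15/2 = -466553137/15474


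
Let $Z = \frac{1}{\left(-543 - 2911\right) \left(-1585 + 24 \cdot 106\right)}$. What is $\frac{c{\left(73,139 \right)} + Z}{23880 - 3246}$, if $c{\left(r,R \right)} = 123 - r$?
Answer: $\frac{55206433}{22782590908} \approx 0.0024232$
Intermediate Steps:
$Z = - \frac{1}{3312386}$ ($Z = \frac{1}{\left(-3454\right) \left(-1585 + 2544\right)} = \frac{1}{\left(-3454\right) 959} = \frac{1}{-3312386} = - \frac{1}{3312386} \approx -3.019 \cdot 10^{-7}$)
$\frac{c{\left(73,139 \right)} + Z}{23880 - 3246} = \frac{\left(123 - 73\right) - \frac{1}{3312386}}{23880 - 3246} = \frac{\left(123 - 73\right) - \frac{1}{3312386}}{20634} = \left(50 - \frac{1}{3312386}\right) \frac{1}{20634} = \frac{165619299}{3312386} \cdot \frac{1}{20634} = \frac{55206433}{22782590908}$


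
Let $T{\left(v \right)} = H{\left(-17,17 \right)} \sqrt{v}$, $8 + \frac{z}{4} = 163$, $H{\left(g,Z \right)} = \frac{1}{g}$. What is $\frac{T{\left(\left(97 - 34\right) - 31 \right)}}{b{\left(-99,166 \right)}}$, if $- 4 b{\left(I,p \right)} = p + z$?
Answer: $\frac{8 \sqrt{2}}{6681} \approx 0.0016934$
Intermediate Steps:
$z = 620$ ($z = -32 + 4 \cdot 163 = -32 + 652 = 620$)
$b{\left(I,p \right)} = -155 - \frac{p}{4}$ ($b{\left(I,p \right)} = - \frac{p + 620}{4} = - \frac{620 + p}{4} = -155 - \frac{p}{4}$)
$T{\left(v \right)} = - \frac{\sqrt{v}}{17}$ ($T{\left(v \right)} = \frac{\sqrt{v}}{-17} = - \frac{\sqrt{v}}{17}$)
$\frac{T{\left(\left(97 - 34\right) - 31 \right)}}{b{\left(-99,166 \right)}} = \frac{\left(- \frac{1}{17}\right) \sqrt{\left(97 - 34\right) - 31}}{-155 - \frac{83}{2}} = \frac{\left(- \frac{1}{17}\right) \sqrt{63 - 31}}{-155 - \frac{83}{2}} = \frac{\left(- \frac{1}{17}\right) \sqrt{32}}{- \frac{393}{2}} = - \frac{4 \sqrt{2}}{17} \left(- \frac{2}{393}\right) = \frac{8 \sqrt{2}}{6681}$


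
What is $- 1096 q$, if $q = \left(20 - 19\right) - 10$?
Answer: $9864$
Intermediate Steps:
$q = -9$ ($q = 1 - 10 = -9$)
$- 1096 q = \left(-1096\right) \left(-9\right) = 9864$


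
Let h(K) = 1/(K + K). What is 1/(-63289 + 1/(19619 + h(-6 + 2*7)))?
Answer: -313905/19866733529 ≈ -1.5801e-5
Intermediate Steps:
h(K) = 1/(2*K)
1/(-63289 + 1/(19619 + h(-6 + 2*7))) = 1/(-63289 + 1/(19619 + 1/(2*(-6 + 2*7)))) = 1/(-63289 + 1/(19619 + 1/(2*(-6 + 14)))) = 1/(-63289 + 1/(19619 + (½)/8)) = 1/(-63289 + 1/(19619 + (½)*(⅛))) = 1/(-63289 + 1/(19619 + 1/16)) = 1/(-63289 + 1/(313905/16)) = 1/(-63289 + 16/313905) = 1/(-19866733529/313905) = -313905/19866733529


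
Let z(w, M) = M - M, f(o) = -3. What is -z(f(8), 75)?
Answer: 0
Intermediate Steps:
z(w, M) = 0
-z(f(8), 75) = -1*0 = 0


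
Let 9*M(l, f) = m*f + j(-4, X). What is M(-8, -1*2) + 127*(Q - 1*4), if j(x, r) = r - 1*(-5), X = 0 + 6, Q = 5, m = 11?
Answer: 1132/9 ≈ 125.78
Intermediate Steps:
X = 6
j(x, r) = 5 + r (j(x, r) = r + 5 = 5 + r)
M(l, f) = 11/9 + 11*f/9 (M(l, f) = (11*f + (5 + 6))/9 = (11*f + 11)/9 = (11 + 11*f)/9 = 11/9 + 11*f/9)
M(-8, -1*2) + 127*(Q - 1*4) = (11/9 + 11*(-1*2)/9) + 127*(5 - 1*4) = (11/9 + (11/9)*(-2)) + 127*(5 - 4) = (11/9 - 22/9) + 127*1 = -11/9 + 127 = 1132/9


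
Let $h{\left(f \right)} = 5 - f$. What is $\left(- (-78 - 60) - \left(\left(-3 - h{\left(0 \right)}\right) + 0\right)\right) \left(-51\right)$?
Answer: $-7446$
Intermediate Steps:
$\left(- (-78 - 60) - \left(\left(-3 - h{\left(0 \right)}\right) + 0\right)\right) \left(-51\right) = \left(- (-78 - 60) - \left(\left(-3 - \left(5 - 0\right)\right) + 0\right)\right) \left(-51\right) = \left(- (-78 - 60) - \left(\left(-3 - \left(5 + 0\right)\right) + 0\right)\right) \left(-51\right) = \left(\left(-1\right) \left(-138\right) - \left(\left(-3 - 5\right) + 0\right)\right) \left(-51\right) = \left(138 - \left(\left(-3 - 5\right) + 0\right)\right) \left(-51\right) = \left(138 - \left(-8 + 0\right)\right) \left(-51\right) = \left(138 - -8\right) \left(-51\right) = \left(138 + 8\right) \left(-51\right) = 146 \left(-51\right) = -7446$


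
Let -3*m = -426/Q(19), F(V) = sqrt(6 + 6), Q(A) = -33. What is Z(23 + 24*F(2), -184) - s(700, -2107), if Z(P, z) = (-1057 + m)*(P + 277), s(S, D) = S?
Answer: -3510000/11 - 560368*sqrt(3)/11 ≈ -4.0733e+5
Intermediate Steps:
F(V) = 2*sqrt(3) (F(V) = sqrt(12) = 2*sqrt(3))
m = -142/33 (m = -(-142)/(-33) = -(-142)*(-1)/33 = -1/3*142/11 = -142/33 ≈ -4.3030)
Z(P, z) = -9701371/33 - 35023*P/33 (Z(P, z) = (-1057 - 142/33)*(P + 277) = -35023*(277 + P)/33 = -9701371/33 - 35023*P/33)
Z(23 + 24*F(2), -184) - s(700, -2107) = (-9701371/33 - 35023*(23 + 24*(2*sqrt(3)))/33) - 1*700 = (-9701371/33 - 35023*(23 + 48*sqrt(3))/33) - 700 = (-9701371/33 + (-805529/33 - 560368*sqrt(3)/11)) - 700 = (-3502300/11 - 560368*sqrt(3)/11) - 700 = -3510000/11 - 560368*sqrt(3)/11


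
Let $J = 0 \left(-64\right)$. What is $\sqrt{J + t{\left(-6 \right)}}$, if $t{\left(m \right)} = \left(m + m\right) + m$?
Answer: $3 i \sqrt{2} \approx 4.2426 i$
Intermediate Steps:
$J = 0$
$t{\left(m \right)} = 3 m$ ($t{\left(m \right)} = 2 m + m = 3 m$)
$\sqrt{J + t{\left(-6 \right)}} = \sqrt{0 + 3 \left(-6\right)} = \sqrt{0 - 18} = \sqrt{-18} = 3 i \sqrt{2}$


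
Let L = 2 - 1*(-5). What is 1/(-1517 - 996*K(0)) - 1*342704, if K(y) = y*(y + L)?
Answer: -519881969/1517 ≈ -3.4270e+5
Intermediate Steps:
L = 7 (L = 2 + 5 = 7)
K(y) = y*(7 + y) (K(y) = y*(y + 7) = y*(7 + y))
1/(-1517 - 996*K(0)) - 1*342704 = 1/(-1517 - 0*(7 + 0)) - 1*342704 = 1/(-1517 - 0*7) - 342704 = 1/(-1517 - 996*0) - 342704 = 1/(-1517 + 0) - 342704 = 1/(-1517) - 342704 = -1/1517 - 342704 = -519881969/1517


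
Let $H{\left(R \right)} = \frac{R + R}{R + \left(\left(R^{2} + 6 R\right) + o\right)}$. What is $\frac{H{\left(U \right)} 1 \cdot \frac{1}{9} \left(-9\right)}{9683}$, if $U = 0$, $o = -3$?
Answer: $0$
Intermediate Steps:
$H{\left(R \right)} = \frac{2 R}{-3 + R^{2} + 7 R}$ ($H{\left(R \right)} = \frac{R + R}{R - \left(3 - R^{2} - 6 R\right)} = \frac{2 R}{R + \left(-3 + R^{2} + 6 R\right)} = \frac{2 R}{-3 + R^{2} + 7 R}$)
$\frac{H{\left(U \right)} 1 \cdot \frac{1}{9} \left(-9\right)}{9683} = \frac{2 \cdot 0 \frac{1}{-3 + 0^{2} + 7 \cdot 0} \cdot 1 \cdot \frac{1}{9} \left(-9\right)}{9683} = 2 \cdot 0 \frac{1}{-3 + 0 + 0} \cdot 1 \cdot \frac{1}{9} \left(-9\right) \frac{1}{9683} = 2 \cdot 0 \frac{1}{-3} \cdot \frac{1}{9} \left(-9\right) \frac{1}{9683} = 2 \cdot 0 \left(- \frac{1}{3}\right) \frac{1}{9} \left(-9\right) \frac{1}{9683} = 0 \cdot \frac{1}{9} \left(-9\right) \frac{1}{9683} = 0 \left(-9\right) \frac{1}{9683} = 0 \cdot \frac{1}{9683} = 0$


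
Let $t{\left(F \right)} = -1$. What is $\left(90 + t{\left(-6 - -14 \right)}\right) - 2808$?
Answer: $-2719$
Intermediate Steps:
$\left(90 + t{\left(-6 - -14 \right)}\right) - 2808 = \left(90 - 1\right) - 2808 = 89 - 2808 = -2719$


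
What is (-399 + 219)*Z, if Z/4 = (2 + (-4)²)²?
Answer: -233280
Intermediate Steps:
Z = 1296 (Z = 4*(2 + (-4)²)² = 4*(2 + 16)² = 4*18² = 4*324 = 1296)
(-399 + 219)*Z = (-399 + 219)*1296 = -180*1296 = -233280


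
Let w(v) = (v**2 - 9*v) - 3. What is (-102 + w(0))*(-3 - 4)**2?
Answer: -5145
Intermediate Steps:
w(v) = -3 + v**2 - 9*v
(-102 + w(0))*(-3 - 4)**2 = (-102 + (-3 + 0**2 - 9*0))*(-3 - 4)**2 = (-102 + (-3 + 0 + 0))*(-7)**2 = (-102 - 3)*49 = -105*49 = -5145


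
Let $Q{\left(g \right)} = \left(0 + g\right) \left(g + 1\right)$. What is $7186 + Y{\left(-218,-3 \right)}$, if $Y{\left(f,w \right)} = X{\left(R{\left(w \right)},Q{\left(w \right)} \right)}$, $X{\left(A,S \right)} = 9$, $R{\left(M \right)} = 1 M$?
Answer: $7195$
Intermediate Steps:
$R{\left(M \right)} = M$
$Q{\left(g \right)} = g \left(1 + g\right)$
$Y{\left(f,w \right)} = 9$
$7186 + Y{\left(-218,-3 \right)} = 7186 + 9 = 7195$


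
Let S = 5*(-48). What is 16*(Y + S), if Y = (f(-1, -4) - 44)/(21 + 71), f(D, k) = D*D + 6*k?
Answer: -88588/23 ≈ -3851.7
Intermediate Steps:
f(D, k) = D² + 6*k
S = -240
Y = -67/92 (Y = (((-1)² + 6*(-4)) - 44)/(21 + 71) = ((1 - 24) - 44)/92 = (-23 - 44)*(1/92) = -67*1/92 = -67/92 ≈ -0.72826)
16*(Y + S) = 16*(-67/92 - 240) = 16*(-22147/92) = -88588/23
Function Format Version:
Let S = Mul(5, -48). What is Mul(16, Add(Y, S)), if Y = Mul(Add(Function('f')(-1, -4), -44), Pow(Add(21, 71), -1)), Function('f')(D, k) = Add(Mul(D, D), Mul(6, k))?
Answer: Rational(-88588, 23) ≈ -3851.7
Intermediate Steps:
Function('f')(D, k) = Add(Pow(D, 2), Mul(6, k))
S = -240
Y = Rational(-67, 92) (Y = Mul(Add(Add(Pow(-1, 2), Mul(6, -4)), -44), Pow(Add(21, 71), -1)) = Mul(Add(Add(1, -24), -44), Pow(92, -1)) = Mul(Add(-23, -44), Rational(1, 92)) = Mul(-67, Rational(1, 92)) = Rational(-67, 92) ≈ -0.72826)
Mul(16, Add(Y, S)) = Mul(16, Add(Rational(-67, 92), -240)) = Mul(16, Rational(-22147, 92)) = Rational(-88588, 23)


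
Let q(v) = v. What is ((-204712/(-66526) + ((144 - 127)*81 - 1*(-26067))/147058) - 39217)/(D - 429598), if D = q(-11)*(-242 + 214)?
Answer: 95908764926349/1049955390069830 ≈ 0.091346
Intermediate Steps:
D = 308 (D = -11*(-242 + 214) = -11*(-28) = 308)
((-204712/(-66526) + ((144 - 127)*81 - 1*(-26067))/147058) - 39217)/(D - 429598) = ((-204712/(-66526) + ((144 - 127)*81 - 1*(-26067))/147058) - 39217)/(308 - 429598) = ((-204712*(-1/66526) + (17*81 + 26067)*(1/147058)) - 39217)/(-429290) = ((102356/33263 + (1377 + 26067)*(1/147058)) - 39217)*(-1/429290) = ((102356/33263 + 27444*(1/147058)) - 39217)*(-1/429290) = ((102356/33263 + 13722/73529) - 39217)*(-1/429290) = (7982569210/2445795127 - 39217)*(-1/429290) = -95908764926349/2445795127*(-1/429290) = 95908764926349/1049955390069830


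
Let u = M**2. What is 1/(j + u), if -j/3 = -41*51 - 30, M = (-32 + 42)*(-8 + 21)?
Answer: 1/23263 ≈ 4.2987e-5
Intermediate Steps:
M = 130 (M = 10*13 = 130)
j = 6363 (j = -3*(-41*51 - 30) = -3*(-2091 - 30) = -3*(-2121) = 6363)
u = 16900 (u = 130**2 = 16900)
1/(j + u) = 1/(6363 + 16900) = 1/23263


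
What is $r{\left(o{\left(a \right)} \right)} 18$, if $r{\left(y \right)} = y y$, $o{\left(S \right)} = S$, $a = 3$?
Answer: $162$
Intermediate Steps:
$r{\left(y \right)} = y^{2}$
$r{\left(o{\left(a \right)} \right)} 18 = 3^{2} \cdot 18 = 9 \cdot 18 = 162$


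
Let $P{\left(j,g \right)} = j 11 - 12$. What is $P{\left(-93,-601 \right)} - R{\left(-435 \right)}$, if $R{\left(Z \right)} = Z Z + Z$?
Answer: $-189825$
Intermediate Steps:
$P{\left(j,g \right)} = -12 + 11 j$ ($P{\left(j,g \right)} = 11 j - 12 = -12 + 11 j$)
$R{\left(Z \right)} = Z + Z^{2}$ ($R{\left(Z \right)} = Z^{2} + Z = Z + Z^{2}$)
$P{\left(-93,-601 \right)} - R{\left(-435 \right)} = \left(-12 + 11 \left(-93\right)\right) - - 435 \left(1 - 435\right) = \left(-12 - 1023\right) - \left(-435\right) \left(-434\right) = -1035 - 188790 = -189825$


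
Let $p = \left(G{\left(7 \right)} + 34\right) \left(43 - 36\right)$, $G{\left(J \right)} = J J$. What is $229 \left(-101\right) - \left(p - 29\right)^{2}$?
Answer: $-327833$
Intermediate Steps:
$G{\left(J \right)} = J^{2}$
$p = 581$ ($p = \left(7^{2} + 34\right) \left(43 - 36\right) = \left(49 + 34\right) 7 = 83 \cdot 7 = 581$)
$229 \left(-101\right) - \left(p - 29\right)^{2} = 229 \left(-101\right) - \left(581 - 29\right)^{2} = -23129 - \left(581 - 29\right)^{2} = -23129 - 552^{2} = -23129 - 304704 = -327833$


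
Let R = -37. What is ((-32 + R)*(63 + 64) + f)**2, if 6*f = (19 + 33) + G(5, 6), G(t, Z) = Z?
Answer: 689587600/9 ≈ 7.6621e+7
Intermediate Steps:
f = 29/3 (f = ((19 + 33) + 6)/6 = (52 + 6)/6 = (1/6)*58 = 29/3 ≈ 9.6667)
((-32 + R)*(63 + 64) + f)**2 = ((-32 - 37)*(63 + 64) + 29/3)**2 = (-69*127 + 29/3)**2 = (-8763 + 29/3)**2 = (-26260/3)**2 = 689587600/9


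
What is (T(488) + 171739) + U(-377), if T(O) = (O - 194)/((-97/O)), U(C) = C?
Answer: 16478642/97 ≈ 1.6988e+5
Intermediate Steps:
T(O) = -O*(-194 + O)/97 (T(O) = (-194 + O)*(-O/97) = -O*(-194 + O)/97)
(T(488) + 171739) + U(-377) = ((1/97)*488*(194 - 1*488) + 171739) - 377 = ((1/97)*488*(194 - 488) + 171739) - 377 = ((1/97)*488*(-294) + 171739) - 377 = (-143472/97 + 171739) - 377 = 16515211/97 - 377 = 16478642/97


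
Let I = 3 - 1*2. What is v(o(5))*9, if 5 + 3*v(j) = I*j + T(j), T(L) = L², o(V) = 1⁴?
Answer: -9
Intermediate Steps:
I = 1 (I = 3 - 2 = 1)
o(V) = 1
v(j) = -5/3 + j/3 + j²/3 (v(j) = -5/3 + (1*j + j²)/3 = -5/3 + (j + j²)/3 = -5/3 + (j/3 + j²/3) = -5/3 + j/3 + j²/3)
v(o(5))*9 = (-5/3 + (⅓)*1 + (⅓)*1²)*9 = (-5/3 + ⅓ + (⅓)*1)*9 = (-5/3 + ⅓ + ⅓)*9 = -1*9 = -9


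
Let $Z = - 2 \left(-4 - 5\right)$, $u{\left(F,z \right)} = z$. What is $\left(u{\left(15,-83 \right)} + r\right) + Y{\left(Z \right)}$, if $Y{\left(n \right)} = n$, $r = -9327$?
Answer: $-9392$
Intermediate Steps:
$Z = 18$ ($Z = \left(-2\right) \left(-9\right) = 18$)
$\left(u{\left(15,-83 \right)} + r\right) + Y{\left(Z \right)} = \left(-83 - 9327\right) + 18 = -9410 + 18 = -9392$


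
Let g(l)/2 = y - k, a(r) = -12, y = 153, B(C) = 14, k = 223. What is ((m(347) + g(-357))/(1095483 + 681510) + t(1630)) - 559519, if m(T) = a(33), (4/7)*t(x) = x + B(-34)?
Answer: -989148937658/1776993 ≈ -5.5664e+5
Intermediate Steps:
t(x) = 49/2 + 7*x/4 (t(x) = 7*(x + 14)/4 = 7*(14 + x)/4 = 49/2 + 7*x/4)
g(l) = -140 (g(l) = 2*(153 - 1*223) = 2*(153 - 223) = 2*(-70) = -140)
m(T) = -12
((m(347) + g(-357))/(1095483 + 681510) + t(1630)) - 559519 = ((-12 - 140)/(1095483 + 681510) + (49/2 + (7/4)*1630)) - 559519 = (-152/1776993 + (49/2 + 5705/2)) - 559519 = (-152*1/1776993 + 2877) - 559519 = (-152/1776993 + 2877) - 559519 = 5112408709/1776993 - 559519 = -989148937658/1776993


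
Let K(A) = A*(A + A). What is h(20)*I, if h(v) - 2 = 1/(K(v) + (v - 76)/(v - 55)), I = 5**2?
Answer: 200525/4008 ≈ 50.031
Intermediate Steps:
I = 25
K(A) = 2*A**2 (K(A) = A*(2*A) = 2*A**2)
h(v) = 2 + 1/(2*v**2 + (-76 + v)/(-55 + v)) (h(v) = 2 + 1/(2*v**2 + (v - 76)/(v - 55)) = 2 + 1/(2*v**2 + (-76 + v)/(-55 + v)))
h(20)*I = ((207 - 4*20**3 - 3*20 + 220*20**2)/(76 - 1*20 - 2*20**3 + 110*20**2))*25 = ((207 - 4*8000 - 60 + 220*400)/(76 - 20 - 2*8000 + 110*400))*25 = ((207 - 32000 - 60 + 88000)/(76 - 20 - 16000 + 44000))*25 = (56147/28056)*25 = ((1/28056)*56147)*25 = (8021/4008)*25 = 200525/4008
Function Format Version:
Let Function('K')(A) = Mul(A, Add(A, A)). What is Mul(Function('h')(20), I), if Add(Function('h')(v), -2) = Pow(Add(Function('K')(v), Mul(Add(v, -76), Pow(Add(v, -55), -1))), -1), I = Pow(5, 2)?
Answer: Rational(200525, 4008) ≈ 50.031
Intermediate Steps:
I = 25
Function('K')(A) = Mul(2, Pow(A, 2)) (Function('K')(A) = Mul(A, Mul(2, A)) = Mul(2, Pow(A, 2)))
Function('h')(v) = Add(2, Pow(Add(Mul(2, Pow(v, 2)), Mul(Pow(Add(-55, v), -1), Add(-76, v))), -1)) (Function('h')(v) = Add(2, Pow(Add(Mul(2, Pow(v, 2)), Mul(Add(v, -76), Pow(Add(v, -55), -1))), -1)) = Add(2, Pow(Add(Mul(2, Pow(v, 2)), Mul(Add(-76, v), Pow(Add(-55, v), -1))), -1)) = Add(2, Pow(Add(Mul(2, Pow(v, 2)), Mul(Pow(Add(-55, v), -1), Add(-76, v))), -1)))
Mul(Function('h')(20), I) = Mul(Mul(Pow(Add(76, Mul(-1, 20), Mul(-2, Pow(20, 3)), Mul(110, Pow(20, 2))), -1), Add(207, Mul(-4, Pow(20, 3)), Mul(-3, 20), Mul(220, Pow(20, 2)))), 25) = Mul(Mul(Pow(Add(76, -20, Mul(-2, 8000), Mul(110, 400)), -1), Add(207, Mul(-4, 8000), -60, Mul(220, 400))), 25) = Mul(Mul(Pow(Add(76, -20, -16000, 44000), -1), Add(207, -32000, -60, 88000)), 25) = Mul(Mul(Pow(28056, -1), 56147), 25) = Mul(Mul(Rational(1, 28056), 56147), 25) = Mul(Rational(8021, 4008), 25) = Rational(200525, 4008)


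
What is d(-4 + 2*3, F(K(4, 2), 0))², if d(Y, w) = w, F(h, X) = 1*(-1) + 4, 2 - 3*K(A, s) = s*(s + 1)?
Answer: 9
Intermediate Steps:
K(A, s) = ⅔ - s*(1 + s)/3 (K(A, s) = ⅔ - s*(s + 1)/3 = ⅔ - s*(1 + s)/3)
F(h, X) = 3 (F(h, X) = -1 + 4 = 3)
d(-4 + 2*3, F(K(4, 2), 0))² = 3² = 9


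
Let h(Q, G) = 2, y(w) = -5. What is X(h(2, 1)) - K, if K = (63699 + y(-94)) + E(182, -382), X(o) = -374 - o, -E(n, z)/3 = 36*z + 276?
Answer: -104498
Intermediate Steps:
E(n, z) = -828 - 108*z (E(n, z) = -3*(36*z + 276) = -3*(276 + 36*z) = -828 - 108*z)
K = 104122 (K = (63699 - 5) + (-828 - 108*(-382)) = 63694 + (-828 + 41256) = 63694 + 40428 = 104122)
X(h(2, 1)) - K = (-374 - 1*2) - 1*104122 = (-374 - 2) - 104122 = -376 - 104122 = -104498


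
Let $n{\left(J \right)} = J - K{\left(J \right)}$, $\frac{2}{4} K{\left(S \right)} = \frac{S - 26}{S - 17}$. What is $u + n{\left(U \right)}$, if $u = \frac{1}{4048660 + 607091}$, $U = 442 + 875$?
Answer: $\frac{3979545069659}{3026238150} \approx 1315.0$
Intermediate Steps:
$U = 1317$
$K{\left(S \right)} = \frac{2 \left(-26 + S\right)}{-17 + S}$ ($K{\left(S \right)} = 2 \frac{S - 26}{S - 17} = 2 \frac{-26 + S}{-17 + S} = \frac{2 \left(-26 + S\right)}{-17 + S}$)
$u = \frac{1}{4655751} \approx 2.1479 \cdot 10^{-7}$
$n{\left(J \right)} = J - \frac{2 \left(-26 + J\right)}{-17 + J}$
$u + n{\left(U \right)} = \frac{1}{4655751} + \frac{52 + 1317^{2} - 25023}{-17 + 1317} = \frac{1}{4655751} + \frac{52 + 1734489 - 25023}{1300} = \frac{1}{4655751} + \frac{1}{1300} \cdot 1709518 = \frac{1}{4655751} + \frac{854759}{650} = \frac{3979545069659}{3026238150}$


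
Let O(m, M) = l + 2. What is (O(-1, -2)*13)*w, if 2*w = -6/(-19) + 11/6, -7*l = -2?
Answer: 1820/57 ≈ 31.930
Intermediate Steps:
l = 2/7 (l = -⅐*(-2) = 2/7 ≈ 0.28571)
O(m, M) = 16/7 (O(m, M) = 2/7 + 2 = 16/7)
w = 245/228 (w = (-6/(-19) + 11/6)/2 = (-6*(-1/19) + 11*(⅙))/2 = (6/19 + 11/6)/2 = (½)*(245/114) = 245/228 ≈ 1.0746)
(O(-1, -2)*13)*w = ((16/7)*13)*(245/228) = (208/7)*(245/228) = 1820/57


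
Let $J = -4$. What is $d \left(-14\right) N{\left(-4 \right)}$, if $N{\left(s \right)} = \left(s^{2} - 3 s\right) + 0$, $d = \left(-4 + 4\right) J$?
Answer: $0$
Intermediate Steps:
$d = 0$ ($d = \left(-4 + 4\right) \left(-4\right) = 0 \left(-4\right) = 0$)
$N{\left(s \right)} = s^{2} - 3 s$
$d \left(-14\right) N{\left(-4 \right)} = 0 \left(-14\right) \left(- 4 \left(-3 - 4\right)\right) = 0 \left(\left(-4\right) \left(-7\right)\right) = 0 \cdot 28 = 0$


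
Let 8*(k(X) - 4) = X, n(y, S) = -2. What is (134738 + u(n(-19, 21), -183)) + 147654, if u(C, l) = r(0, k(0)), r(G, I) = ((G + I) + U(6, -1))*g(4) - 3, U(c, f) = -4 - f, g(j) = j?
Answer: 282393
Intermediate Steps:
k(X) = 4 + X/8
r(G, I) = -15 + 4*G + 4*I (r(G, I) = ((G + I) + (-4 - 1*(-1)))*4 - 3 = ((G + I) + (-4 + 1))*4 - 3 = ((G + I) - 3)*4 - 3 = (-3 + G + I)*4 - 3 = (-12 + 4*G + 4*I) - 3 = -15 + 4*G + 4*I)
u(C, l) = 1 (u(C, l) = -15 + 4*0 + 4*(4 + (⅛)*0) = -15 + 0 + 4*(4 + 0) = -15 + 0 + 4*4 = -15 + 0 + 16 = 1)
(134738 + u(n(-19, 21), -183)) + 147654 = (134738 + 1) + 147654 = 134739 + 147654 = 282393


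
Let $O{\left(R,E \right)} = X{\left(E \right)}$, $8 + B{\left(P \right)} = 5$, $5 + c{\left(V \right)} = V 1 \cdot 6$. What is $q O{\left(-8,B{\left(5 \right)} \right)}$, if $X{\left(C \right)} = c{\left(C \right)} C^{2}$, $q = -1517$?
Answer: $314019$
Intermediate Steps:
$c{\left(V \right)} = -5 + 6 V$ ($c{\left(V \right)} = -5 + V 1 \cdot 6 = -5 + V 6 = -5 + 6 V$)
$B{\left(P \right)} = -3$ ($B{\left(P \right)} = -8 + 5 = -3$)
$X{\left(C \right)} = C^{2} \left(-5 + 6 C\right)$ ($X{\left(C \right)} = \left(-5 + 6 C\right) C^{2} = C^{2} \left(-5 + 6 C\right)$)
$O{\left(R,E \right)} = E^{2} \left(-5 + 6 E\right)$
$q O{\left(-8,B{\left(5 \right)} \right)} = - 1517 \left(-3\right)^{2} \left(-5 + 6 \left(-3\right)\right) = - 1517 \cdot 9 \left(-5 - 18\right) = - 1517 \cdot 9 \left(-23\right) = \left(-1517\right) \left(-207\right) = 314019$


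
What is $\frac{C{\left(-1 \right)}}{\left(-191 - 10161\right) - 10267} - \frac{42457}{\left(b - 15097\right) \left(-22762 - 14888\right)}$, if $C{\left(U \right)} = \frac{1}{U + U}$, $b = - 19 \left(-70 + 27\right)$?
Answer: $- \frac{67399987}{1231737822000} \approx -5.4719 \cdot 10^{-5}$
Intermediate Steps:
$b = 817$ ($b = \left(-19\right) \left(-43\right) = 817$)
$C{\left(U \right)} = \frac{1}{2 U}$
$\frac{C{\left(-1 \right)}}{\left(-191 - 10161\right) - 10267} - \frac{42457}{\left(b - 15097\right) \left(-22762 - 14888\right)} = \frac{\frac{1}{2} \frac{1}{-1}}{\left(-191 - 10161\right) - 10267} - \frac{42457}{\left(817 - 15097\right) \left(-22762 - 14888\right)} = \frac{\frac{1}{2} \left(-1\right)}{-10352 - 10267} - \frac{42457}{\left(-14280\right) \left(-37650\right)} = - \frac{1}{2 \left(-20619\right)} - \frac{42457}{537642000} = \left(- \frac{1}{2}\right) \left(- \frac{1}{20619}\right) - \frac{42457}{537642000} = \frac{1}{41238} - \frac{42457}{537642000} = - \frac{67399987}{1231737822000}$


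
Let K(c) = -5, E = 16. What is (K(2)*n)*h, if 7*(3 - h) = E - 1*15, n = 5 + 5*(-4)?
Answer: 1500/7 ≈ 214.29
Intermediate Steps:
n = -15 (n = 5 - 20 = -15)
h = 20/7 (h = 3 - (16 - 1*15)/7 = 3 - (16 - 15)/7 = 3 - 1/7*1 = 3 - 1/7 = 20/7 ≈ 2.8571)
(K(2)*n)*h = -5*(-15)*(20/7) = 75*(20/7) = 1500/7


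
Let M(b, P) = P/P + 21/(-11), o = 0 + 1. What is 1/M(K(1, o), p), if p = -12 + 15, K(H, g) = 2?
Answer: -11/10 ≈ -1.1000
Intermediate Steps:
o = 1
p = 3
M(b, P) = -10/11 (M(b, P) = 1 + 21*(-1/11) = 1 - 21/11 = -10/11)
1/M(K(1, o), p) = 1/(-10/11) = -11/10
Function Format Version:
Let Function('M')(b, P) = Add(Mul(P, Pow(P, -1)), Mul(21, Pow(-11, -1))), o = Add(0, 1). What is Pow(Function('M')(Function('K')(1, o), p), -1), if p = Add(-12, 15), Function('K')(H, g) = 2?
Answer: Rational(-11, 10) ≈ -1.1000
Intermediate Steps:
o = 1
p = 3
Function('M')(b, P) = Rational(-10, 11) (Function('M')(b, P) = Add(1, Mul(21, Rational(-1, 11))) = Add(1, Rational(-21, 11)) = Rational(-10, 11))
Pow(Function('M')(Function('K')(1, o), p), -1) = Pow(Rational(-10, 11), -1) = Rational(-11, 10)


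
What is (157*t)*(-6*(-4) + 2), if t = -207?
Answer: -844974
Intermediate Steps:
(157*t)*(-6*(-4) + 2) = (157*(-207))*(-6*(-4) + 2) = -32499*(24 + 2) = -32499*26 = -844974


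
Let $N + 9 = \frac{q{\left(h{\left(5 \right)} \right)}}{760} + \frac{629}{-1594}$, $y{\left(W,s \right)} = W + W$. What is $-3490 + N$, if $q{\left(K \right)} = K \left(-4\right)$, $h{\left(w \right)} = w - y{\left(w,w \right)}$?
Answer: $- \frac{52990934}{15143} \approx -3499.4$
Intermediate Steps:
$y{\left(W,s \right)} = 2 W$
$h{\left(w \right)} = - w$ ($h{\left(w \right)} = w - 2 w = - w$)
$q{\left(K \right)} = - 4 K$
$N = - \frac{141864}{15143}$ ($N = -9 + \left(\frac{\left(-4\right) \left(\left(-1\right) 5\right)}{760} + \frac{629}{-1594}\right) = -9 + \left(\left(-4\right) \left(-5\right) \frac{1}{760} + 629 \left(- \frac{1}{1594}\right)\right) = -9 + \left(20 \cdot \frac{1}{760} - \frac{629}{1594}\right) = -9 + \left(\frac{1}{38} - \frac{629}{1594}\right) = -9 - \frac{5577}{15143} = - \frac{141864}{15143} \approx -9.3683$)
$-3490 + N = -3490 - \frac{141864}{15143} = - \frac{52990934}{15143}$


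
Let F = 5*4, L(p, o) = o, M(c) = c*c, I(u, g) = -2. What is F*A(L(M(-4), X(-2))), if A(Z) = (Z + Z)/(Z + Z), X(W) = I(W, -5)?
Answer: 20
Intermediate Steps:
X(W) = -2
M(c) = c²
F = 20
A(Z) = 1 (A(Z) = (2*Z)/((2*Z)) = (2*Z)*(1/(2*Z)) = 1)
F*A(L(M(-4), X(-2))) = 20*1 = 20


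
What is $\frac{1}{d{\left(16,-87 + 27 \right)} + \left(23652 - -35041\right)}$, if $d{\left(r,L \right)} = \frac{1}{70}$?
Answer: $\frac{70}{4108511} \approx 1.7038 \cdot 10^{-5}$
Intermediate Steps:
$d{\left(r,L \right)} = \frac{1}{70}$
$\frac{1}{d{\left(16,-87 + 27 \right)} + \left(23652 - -35041\right)} = \frac{1}{\frac{1}{70} + \left(23652 - -35041\right)} = \frac{1}{\frac{1}{70} + \left(23652 + 35041\right)} = \frac{1}{\frac{1}{70} + 58693} = \frac{1}{\frac{4108511}{70}} = \frac{70}{4108511}$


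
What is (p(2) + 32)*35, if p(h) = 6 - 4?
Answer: 1190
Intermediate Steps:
p(h) = 2
(p(2) + 32)*35 = (2 + 32)*35 = 34*35 = 1190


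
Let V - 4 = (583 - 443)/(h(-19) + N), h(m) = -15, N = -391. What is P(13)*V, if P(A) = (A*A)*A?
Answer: 232882/29 ≈ 8030.4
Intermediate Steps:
P(A) = A³ (P(A) = A²*A = A³)
V = 106/29 (V = 4 + (583 - 443)/(-15 - 391) = 4 + 140/(-406) = 4 + 140*(-1/406) = 4 - 10/29 = 106/29 ≈ 3.6552)
P(13)*V = 13³*(106/29) = 2197*(106/29) = 232882/29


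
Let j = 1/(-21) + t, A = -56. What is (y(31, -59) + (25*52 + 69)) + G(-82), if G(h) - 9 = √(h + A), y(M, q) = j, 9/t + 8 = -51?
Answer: 1707094/1239 + I*√138 ≈ 1377.8 + 11.747*I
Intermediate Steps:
t = -9/59 (t = 9/(-8 - 51) = 9/(-59) = 9*(-1/59) = -9/59 ≈ -0.15254)
j = -248/1239 (j = 1/(-21) - 9/59 = -1/21 - 9/59 = -248/1239 ≈ -0.20016)
y(M, q) = -248/1239
G(h) = 9 + √(-56 + h) (G(h) = 9 + √(h - 56) = 9 + √(-56 + h))
(y(31, -59) + (25*52 + 69)) + G(-82) = (-248/1239 + (25*52 + 69)) + (9 + √(-56 - 82)) = (-248/1239 + (1300 + 69)) + (9 + √(-138)) = (-248/1239 + 1369) + (9 + I*√138) = 1695943/1239 + (9 + I*√138) = 1707094/1239 + I*√138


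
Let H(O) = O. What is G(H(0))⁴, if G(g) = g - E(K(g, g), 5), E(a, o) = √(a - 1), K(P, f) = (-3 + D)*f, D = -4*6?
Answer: 1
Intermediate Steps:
D = -24
K(P, f) = -27*f (K(P, f) = (-3 - 24)*f = -27*f)
E(a, o) = √(-1 + a)
G(g) = g - √(-1 - 27*g)
G(H(0))⁴ = (0 - √(-1 - 27*0))⁴ = (0 - √(-1 + 0))⁴ = (0 - √(-1))⁴ = (0 - I)⁴ = (-I)⁴ = 1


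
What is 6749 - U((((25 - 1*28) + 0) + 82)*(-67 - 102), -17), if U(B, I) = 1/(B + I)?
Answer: 90220633/13368 ≈ 6749.0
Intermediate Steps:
6749 - U((((25 - 1*28) + 0) + 82)*(-67 - 102), -17) = 6749 - 1/((((25 - 1*28) + 0) + 82)*(-67 - 102) - 17) = 6749 - 1/((((25 - 28) + 0) + 82)*(-169) - 17) = 6749 - 1/(((-3 + 0) + 82)*(-169) - 17) = 6749 - 1/((-3 + 82)*(-169) - 17) = 6749 - 1/(79*(-169) - 17) = 6749 - 1/(-13351 - 17) = 6749 - 1/(-13368) = 6749 - 1*(-1/13368) = 6749 + 1/13368 = 90220633/13368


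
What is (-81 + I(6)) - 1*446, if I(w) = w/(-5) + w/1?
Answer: -2611/5 ≈ -522.20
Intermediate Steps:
I(w) = 4*w/5 (I(w) = w*(-⅕) + w*1 = -w/5 + w = 4*w/5)
(-81 + I(6)) - 1*446 = (-81 + (⅘)*6) - 1*446 = (-81 + 24/5) - 446 = -381/5 - 446 = -2611/5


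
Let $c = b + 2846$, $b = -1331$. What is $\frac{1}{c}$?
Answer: $\frac{1}{1515} \approx 0.00066007$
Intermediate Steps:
$c = 1515$ ($c = -1331 + 2846 = 1515$)
$\frac{1}{c} = \frac{1}{1515}$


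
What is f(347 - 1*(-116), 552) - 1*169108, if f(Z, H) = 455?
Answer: -168653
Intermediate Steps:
f(347 - 1*(-116), 552) - 1*169108 = 455 - 1*169108 = 455 - 169108 = -168653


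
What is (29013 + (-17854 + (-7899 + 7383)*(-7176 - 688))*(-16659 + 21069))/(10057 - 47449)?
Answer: -312566609/656 ≈ -4.7647e+5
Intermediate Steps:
(29013 + (-17854 + (-7899 + 7383)*(-7176 - 688))*(-16659 + 21069))/(10057 - 47449) = (29013 + (-17854 - 516*(-7864))*4410)/(-37392) = (29013 + (-17854 + 4057824)*4410)*(-1/37392) = (29013 + 4039970*4410)*(-1/37392) = (29013 + 17816267700)*(-1/37392) = 17816296713*(-1/37392) = -312566609/656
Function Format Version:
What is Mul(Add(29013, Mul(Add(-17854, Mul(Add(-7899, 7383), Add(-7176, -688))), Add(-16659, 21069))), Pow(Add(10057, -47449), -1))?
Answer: Rational(-312566609, 656) ≈ -4.7647e+5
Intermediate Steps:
Mul(Add(29013, Mul(Add(-17854, Mul(Add(-7899, 7383), Add(-7176, -688))), Add(-16659, 21069))), Pow(Add(10057, -47449), -1)) = Mul(Add(29013, Mul(Add(-17854, Mul(-516, -7864)), 4410)), Pow(-37392, -1)) = Mul(Add(29013, Mul(Add(-17854, 4057824), 4410)), Rational(-1, 37392)) = Mul(Add(29013, Mul(4039970, 4410)), Rational(-1, 37392)) = Mul(Add(29013, 17816267700), Rational(-1, 37392)) = Mul(17816296713, Rational(-1, 37392)) = Rational(-312566609, 656)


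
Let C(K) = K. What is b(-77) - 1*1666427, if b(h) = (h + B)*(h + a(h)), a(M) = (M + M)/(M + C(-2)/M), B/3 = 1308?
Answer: -11586985116/5927 ≈ -1.9550e+6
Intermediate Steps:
B = 3924 (B = 3*1308 = 3924)
a(M) = 2*M/(M - 2/M) (a(M) = (M + M)/(M - 2/M) = (2*M)/(M - 2/M) = 2*M/(M - 2/M))
b(h) = (3924 + h)*(h + 2*h²/(-2 + h²)) (b(h) = (h + 3924)*(h + 2*h²/(-2 + h²)) = (3924 + h)*(h + 2*h²/(-2 + h²)))
b(-77) - 1*1666427 = -77*(-7848 + (-77)³ + 3926*(-77)² + 7846*(-77))/(-2 + (-77)²) - 1*1666427 = -77*(-7848 - 456533 + 3926*5929 - 604142)/(-2 + 5929) - 1666427 = -77*(-7848 - 456533 + 23277254 - 604142)/5927 - 1666427 = -77*1/5927*22208731 - 1666427 = -1710072287/5927 - 1666427 = -11586985116/5927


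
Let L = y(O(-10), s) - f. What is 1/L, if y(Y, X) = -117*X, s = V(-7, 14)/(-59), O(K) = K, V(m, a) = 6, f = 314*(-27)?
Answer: 59/500904 ≈ 0.00011779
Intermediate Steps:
f = -8478
s = -6/59 (s = 6/(-59) = 6*(-1/59) = -6/59 ≈ -0.10169)
L = 500904/59 (L = -117*(-6/59) - 1*(-8478) = 702/59 + 8478 = 500904/59 ≈ 8489.9)
1/L = 1/(500904/59) = 59/500904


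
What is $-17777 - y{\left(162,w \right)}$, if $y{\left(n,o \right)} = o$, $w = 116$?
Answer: $-17893$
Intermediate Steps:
$-17777 - y{\left(162,w \right)} = -17777 - 116 = -17893$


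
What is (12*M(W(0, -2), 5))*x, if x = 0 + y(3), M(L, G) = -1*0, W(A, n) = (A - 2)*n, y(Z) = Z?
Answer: 0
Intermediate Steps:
W(A, n) = n*(-2 + A) (W(A, n) = (-2 + A)*n = n*(-2 + A))
M(L, G) = 0
x = 3 (x = 0 + 3 = 3)
(12*M(W(0, -2), 5))*x = (12*0)*3 = 0*3 = 0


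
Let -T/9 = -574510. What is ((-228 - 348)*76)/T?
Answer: -2432/287255 ≈ -0.0084663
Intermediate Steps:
T = 5170590 (T = -9*(-574510) = 5170590)
((-228 - 348)*76)/T = ((-228 - 348)*76)/5170590 = -576*76*(1/5170590) = -43776*1/5170590 = -2432/287255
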